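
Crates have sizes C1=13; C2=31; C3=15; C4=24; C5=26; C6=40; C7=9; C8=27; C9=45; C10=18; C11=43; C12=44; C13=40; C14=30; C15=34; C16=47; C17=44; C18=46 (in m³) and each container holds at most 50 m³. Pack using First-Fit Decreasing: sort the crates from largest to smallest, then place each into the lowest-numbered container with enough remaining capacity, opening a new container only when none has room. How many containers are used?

13

Sorted descending: 47, 46, 45, 44, 44, 43, 40, 40, 34, 31, 30, 27, 26, 24, 18, 15, 13, 9.
Put 47 m³ in container 1; 3 m³ remain.
Put 46 m³ in container 2; 4 m³ remain.
Put 45 m³ in container 3; 5 m³ remain.
Put 44 m³ in container 4; 6 m³ remain.
Put 44 m³ in container 5; 6 m³ remain.
Put 43 m³ in container 6; 7 m³ remain.
Put 40 m³ in container 7; 10 m³ remain.
Put 40 m³ in container 8; 10 m³ remain.
Put 34 m³ in container 9; 16 m³ remain.
Put 31 m³ in container 10; 19 m³ remain.
Put 30 m³ in container 11; 20 m³ remain.
Put 27 m³ in container 12; 23 m³ remain.
Put 26 m³ in container 13; 24 m³ remain.
Put 24 m³ in container 13; 0 m³ remain.
Put 18 m³ in container 10; 1 m³ remain.
Put 15 m³ in container 9; 1 m³ remain.
Put 13 m³ in container 11; 7 m³ remain.
Put 9 m³ in container 7; 1 m³ remain.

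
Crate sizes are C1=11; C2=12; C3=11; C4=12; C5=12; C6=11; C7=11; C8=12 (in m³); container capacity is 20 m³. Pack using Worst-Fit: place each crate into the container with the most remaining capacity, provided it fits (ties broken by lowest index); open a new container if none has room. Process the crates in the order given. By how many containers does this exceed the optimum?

0

Worst-Fit: [11] [12] [11] [12] [12] [11] [11] [12] → 8 containers.
8 crates exceed 10 m³ (half the capacity), and no two of those can share a container, so at least 8 containers are needed.
So 8 is already optimal.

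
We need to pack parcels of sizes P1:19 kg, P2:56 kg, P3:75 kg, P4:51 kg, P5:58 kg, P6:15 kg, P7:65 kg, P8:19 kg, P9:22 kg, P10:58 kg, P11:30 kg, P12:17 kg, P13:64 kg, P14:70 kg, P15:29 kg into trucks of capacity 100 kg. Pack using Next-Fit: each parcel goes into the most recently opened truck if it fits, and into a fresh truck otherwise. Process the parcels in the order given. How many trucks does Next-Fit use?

9 trucks

P1 (19 kg) → truck 1 (remaining 81 kg)
P2 (56 kg) → truck 1 (remaining 25 kg)
P3 (75 kg) → truck 2 (remaining 25 kg)
P4 (51 kg) → truck 3 (remaining 49 kg)
P5 (58 kg) → truck 4 (remaining 42 kg)
P6 (15 kg) → truck 4 (remaining 27 kg)
P7 (65 kg) → truck 5 (remaining 35 kg)
P8 (19 kg) → truck 5 (remaining 16 kg)
P9 (22 kg) → truck 6 (remaining 78 kg)
P10 (58 kg) → truck 6 (remaining 20 kg)
P11 (30 kg) → truck 7 (remaining 70 kg)
P12 (17 kg) → truck 7 (remaining 53 kg)
P13 (64 kg) → truck 8 (remaining 36 kg)
P14 (70 kg) → truck 9 (remaining 30 kg)
P15 (29 kg) → truck 9 (remaining 1 kg)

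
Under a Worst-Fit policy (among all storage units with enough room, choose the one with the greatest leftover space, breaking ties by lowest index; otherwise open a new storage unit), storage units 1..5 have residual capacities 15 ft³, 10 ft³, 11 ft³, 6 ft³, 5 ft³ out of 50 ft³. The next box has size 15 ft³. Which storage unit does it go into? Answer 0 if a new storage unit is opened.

1

Storage units with room: storage unit 1 (15 ft³).
Most room is storage unit 1 with 15 ft³ free.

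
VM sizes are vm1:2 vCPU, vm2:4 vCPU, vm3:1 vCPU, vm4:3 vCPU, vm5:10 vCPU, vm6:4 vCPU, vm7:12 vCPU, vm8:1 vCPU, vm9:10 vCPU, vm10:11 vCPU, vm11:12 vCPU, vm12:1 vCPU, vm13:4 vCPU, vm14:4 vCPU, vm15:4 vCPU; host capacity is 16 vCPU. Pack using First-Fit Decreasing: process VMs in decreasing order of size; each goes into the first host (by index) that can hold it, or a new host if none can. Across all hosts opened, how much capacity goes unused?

Sorted descending: 12, 12, 11, 10, 10, 4, 4, 4, 4, 4, 3, 2, 1, 1, 1.
Put 12 vCPU in host 1; 4 vCPU remain.
Put 12 vCPU in host 2; 4 vCPU remain.
Put 11 vCPU in host 3; 5 vCPU remain.
Put 10 vCPU in host 4; 6 vCPU remain.
Put 10 vCPU in host 5; 6 vCPU remain.
Put 4 vCPU in host 1; 0 vCPU remain.
Put 4 vCPU in host 2; 0 vCPU remain.
Put 4 vCPU in host 3; 1 vCPU remain.
Put 4 vCPU in host 4; 2 vCPU remain.
Put 4 vCPU in host 5; 2 vCPU remain.
Put 3 vCPU in host 6; 13 vCPU remain.
Put 2 vCPU in host 4; 0 vCPU remain.
Put 1 vCPU in host 3; 0 vCPU remain.
Put 1 vCPU in host 5; 1 vCPU remain.
Put 1 vCPU in host 5; 0 vCPU remain.
6 hosts × 16 vCPU = 96 vCPU; used 83 vCPU; unused 13 vCPU.

13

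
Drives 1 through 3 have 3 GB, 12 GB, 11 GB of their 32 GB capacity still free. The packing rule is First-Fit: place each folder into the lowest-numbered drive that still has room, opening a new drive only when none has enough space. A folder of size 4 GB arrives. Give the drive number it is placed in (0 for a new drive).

2

Drives with room: drive 2 (12 GB), drive 3 (11 GB).
The first with room is drive 2.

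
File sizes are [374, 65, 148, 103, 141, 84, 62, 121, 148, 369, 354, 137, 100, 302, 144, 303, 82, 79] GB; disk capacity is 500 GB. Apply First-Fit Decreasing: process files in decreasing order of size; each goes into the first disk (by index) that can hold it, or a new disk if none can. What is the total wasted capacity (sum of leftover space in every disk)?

384

Sorted descending: 374, 369, 354, 303, 302, 148, 148, 144, 141, 137, 121, 103, 100, 84, 82, 79, 65, 62.
374 GB → disk 1 (remaining 126 GB)
369 GB → disk 2 (remaining 131 GB)
354 GB → disk 3 (remaining 146 GB)
303 GB → disk 4 (remaining 197 GB)
302 GB → disk 5 (remaining 198 GB)
148 GB → disk 4 (remaining 49 GB)
148 GB → disk 5 (remaining 50 GB)
144 GB → disk 3 (remaining 2 GB)
141 GB → disk 6 (remaining 359 GB)
137 GB → disk 6 (remaining 222 GB)
121 GB → disk 1 (remaining 5 GB)
103 GB → disk 2 (remaining 28 GB)
100 GB → disk 6 (remaining 122 GB)
84 GB → disk 6 (remaining 38 GB)
82 GB → disk 7 (remaining 418 GB)
79 GB → disk 7 (remaining 339 GB)
65 GB → disk 7 (remaining 274 GB)
62 GB → disk 7 (remaining 212 GB)
7 disks × 500 GB = 3500 GB; used 3116 GB; unused 384 GB.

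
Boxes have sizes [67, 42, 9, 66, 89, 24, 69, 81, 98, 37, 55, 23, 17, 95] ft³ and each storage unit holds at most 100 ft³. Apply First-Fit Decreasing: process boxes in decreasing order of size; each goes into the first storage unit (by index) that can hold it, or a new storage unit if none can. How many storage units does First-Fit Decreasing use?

Sorted descending: 98, 95, 89, 81, 69, 67, 66, 55, 42, 37, 24, 23, 17, 9.
98 ft³ → storage unit 1 (remaining 2 ft³)
95 ft³ → storage unit 2 (remaining 5 ft³)
89 ft³ → storage unit 3 (remaining 11 ft³)
81 ft³ → storage unit 4 (remaining 19 ft³)
69 ft³ → storage unit 5 (remaining 31 ft³)
67 ft³ → storage unit 6 (remaining 33 ft³)
66 ft³ → storage unit 7 (remaining 34 ft³)
55 ft³ → storage unit 8 (remaining 45 ft³)
42 ft³ → storage unit 8 (remaining 3 ft³)
37 ft³ → storage unit 9 (remaining 63 ft³)
24 ft³ → storage unit 5 (remaining 7 ft³)
23 ft³ → storage unit 6 (remaining 10 ft³)
17 ft³ → storage unit 4 (remaining 2 ft³)
9 ft³ → storage unit 3 (remaining 2 ft³)

9 storage units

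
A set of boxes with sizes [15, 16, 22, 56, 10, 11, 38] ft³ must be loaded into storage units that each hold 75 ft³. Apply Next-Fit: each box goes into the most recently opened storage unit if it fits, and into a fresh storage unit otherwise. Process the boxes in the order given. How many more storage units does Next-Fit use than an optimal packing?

0

Next-Fit: [15,16,22] [56,10] [11,38] → 3 storage units.
Total size 168 ft³; any packing needs at least ⌈168/75⌉ = 3 storage units.
So 3 is already optimal.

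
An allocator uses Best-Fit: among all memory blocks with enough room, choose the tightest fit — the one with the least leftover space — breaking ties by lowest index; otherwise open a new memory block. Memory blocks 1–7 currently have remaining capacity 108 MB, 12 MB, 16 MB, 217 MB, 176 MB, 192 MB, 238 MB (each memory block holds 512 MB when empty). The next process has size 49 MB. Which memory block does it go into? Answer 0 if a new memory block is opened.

1

Memory blocks with room: memory block 1 (108 MB), memory block 4 (217 MB), memory block 5 (176 MB), memory block 6 (192 MB), memory block 7 (238 MB).
Tightest fit is memory block 1 with 108 MB free.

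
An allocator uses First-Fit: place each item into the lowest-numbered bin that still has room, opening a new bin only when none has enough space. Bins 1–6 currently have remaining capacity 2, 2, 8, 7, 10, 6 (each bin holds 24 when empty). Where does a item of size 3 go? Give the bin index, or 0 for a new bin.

3

Bins with room: bin 3 (8), bin 4 (7), bin 5 (10), bin 6 (6).
The first with room is bin 3.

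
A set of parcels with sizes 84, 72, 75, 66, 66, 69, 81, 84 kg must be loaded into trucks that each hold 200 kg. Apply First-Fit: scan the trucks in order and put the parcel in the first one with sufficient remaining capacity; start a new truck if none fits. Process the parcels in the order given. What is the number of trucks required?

84 kg → truck 1 (remaining 116 kg)
72 kg → truck 1 (remaining 44 kg)
75 kg → truck 2 (remaining 125 kg)
66 kg → truck 2 (remaining 59 kg)
66 kg → truck 3 (remaining 134 kg)
69 kg → truck 3 (remaining 65 kg)
81 kg → truck 4 (remaining 119 kg)
84 kg → truck 4 (remaining 35 kg)
Final trucks: [84,72] [75,66] [66,69] [81,84].

4 trucks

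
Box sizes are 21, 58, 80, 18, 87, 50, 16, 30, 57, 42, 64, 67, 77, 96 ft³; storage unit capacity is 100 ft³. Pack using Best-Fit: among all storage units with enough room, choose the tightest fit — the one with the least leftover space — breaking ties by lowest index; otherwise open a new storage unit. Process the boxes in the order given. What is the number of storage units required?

Put 21 ft³ in storage unit 1; 79 ft³ remain.
Put 58 ft³ in storage unit 1; 21 ft³ remain.
Put 80 ft³ in storage unit 2; 20 ft³ remain.
Put 18 ft³ in storage unit 2; 2 ft³ remain.
Put 87 ft³ in storage unit 3; 13 ft³ remain.
Put 50 ft³ in storage unit 4; 50 ft³ remain.
Put 16 ft³ in storage unit 1; 5 ft³ remain.
Put 30 ft³ in storage unit 4; 20 ft³ remain.
Put 57 ft³ in storage unit 5; 43 ft³ remain.
Put 42 ft³ in storage unit 5; 1 ft³ remain.
Put 64 ft³ in storage unit 6; 36 ft³ remain.
Put 67 ft³ in storage unit 7; 33 ft³ remain.
Put 77 ft³ in storage unit 8; 23 ft³ remain.
Put 96 ft³ in storage unit 9; 4 ft³ remain.

9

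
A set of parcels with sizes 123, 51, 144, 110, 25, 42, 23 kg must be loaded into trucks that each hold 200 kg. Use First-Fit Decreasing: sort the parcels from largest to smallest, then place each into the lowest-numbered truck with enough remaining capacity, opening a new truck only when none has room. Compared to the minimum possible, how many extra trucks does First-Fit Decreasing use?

First-Fit Decreasing: [144,51] [123,42,25] [110,23] → 3 trucks.
Total size 518 kg; any packing needs at least ⌈518/200⌉ = 3 trucks.
So 3 is already optimal.

0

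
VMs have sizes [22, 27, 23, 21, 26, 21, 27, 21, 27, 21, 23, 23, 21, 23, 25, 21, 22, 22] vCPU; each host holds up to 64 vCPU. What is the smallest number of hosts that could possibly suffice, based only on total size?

Total size = 22 + 27 + 23 + 21 + 26 + 21 + 27 + 21 + 27 + 21 + 23 + 23 + 21 + 23 + 25 + 21 + 22 + 22 = 416 vCPU.
⌈416 / 64⌉ = 7.

7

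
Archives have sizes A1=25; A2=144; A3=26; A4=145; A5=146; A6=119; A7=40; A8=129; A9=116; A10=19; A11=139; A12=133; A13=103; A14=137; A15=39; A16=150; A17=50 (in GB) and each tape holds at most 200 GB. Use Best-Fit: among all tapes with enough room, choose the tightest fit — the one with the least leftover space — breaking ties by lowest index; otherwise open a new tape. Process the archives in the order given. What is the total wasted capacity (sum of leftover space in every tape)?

Put A1 (25 GB) in tape 1; 175 GB remain.
Put A2 (144 GB) in tape 1; 31 GB remain.
Put A3 (26 GB) in tape 1; 5 GB remain.
Put A4 (145 GB) in tape 2; 55 GB remain.
Put A5 (146 GB) in tape 3; 54 GB remain.
Put A6 (119 GB) in tape 4; 81 GB remain.
Put A7 (40 GB) in tape 3; 14 GB remain.
Put A8 (129 GB) in tape 5; 71 GB remain.
Put A9 (116 GB) in tape 6; 84 GB remain.
Put A10 (19 GB) in tape 2; 36 GB remain.
Put A11 (139 GB) in tape 7; 61 GB remain.
Put A12 (133 GB) in tape 8; 67 GB remain.
Put A13 (103 GB) in tape 9; 97 GB remain.
Put A14 (137 GB) in tape 10; 63 GB remain.
Put A15 (39 GB) in tape 7; 22 GB remain.
Put A16 (150 GB) in tape 11; 50 GB remain.
Put A17 (50 GB) in tape 11; 0 GB remain.
11 tapes × 200 GB = 2200 GB; used 1660 GB; unused 540 GB.

540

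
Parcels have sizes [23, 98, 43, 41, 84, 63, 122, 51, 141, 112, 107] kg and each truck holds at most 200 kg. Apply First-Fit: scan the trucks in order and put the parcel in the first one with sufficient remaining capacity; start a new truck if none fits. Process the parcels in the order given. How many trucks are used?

23 kg → truck 1 (remaining 177 kg)
98 kg → truck 1 (remaining 79 kg)
43 kg → truck 1 (remaining 36 kg)
41 kg → truck 2 (remaining 159 kg)
84 kg → truck 2 (remaining 75 kg)
63 kg → truck 2 (remaining 12 kg)
122 kg → truck 3 (remaining 78 kg)
51 kg → truck 3 (remaining 27 kg)
141 kg → truck 4 (remaining 59 kg)
112 kg → truck 5 (remaining 88 kg)
107 kg → truck 6 (remaining 93 kg)

6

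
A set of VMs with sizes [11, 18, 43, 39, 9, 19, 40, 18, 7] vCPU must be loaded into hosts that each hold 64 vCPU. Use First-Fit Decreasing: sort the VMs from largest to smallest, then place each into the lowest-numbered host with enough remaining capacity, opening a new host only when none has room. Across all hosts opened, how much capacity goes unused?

Sorted descending: 43, 40, 39, 19, 18, 18, 11, 9, 7.
43 vCPU → host 1 (remaining 21 vCPU)
40 vCPU → host 2 (remaining 24 vCPU)
39 vCPU → host 3 (remaining 25 vCPU)
19 vCPU → host 1 (remaining 2 vCPU)
18 vCPU → host 2 (remaining 6 vCPU)
18 vCPU → host 3 (remaining 7 vCPU)
11 vCPU → host 4 (remaining 53 vCPU)
9 vCPU → host 4 (remaining 44 vCPU)
7 vCPU → host 3 (remaining 0 vCPU)
4 hosts × 64 vCPU = 256 vCPU; used 204 vCPU; unused 52 vCPU.

52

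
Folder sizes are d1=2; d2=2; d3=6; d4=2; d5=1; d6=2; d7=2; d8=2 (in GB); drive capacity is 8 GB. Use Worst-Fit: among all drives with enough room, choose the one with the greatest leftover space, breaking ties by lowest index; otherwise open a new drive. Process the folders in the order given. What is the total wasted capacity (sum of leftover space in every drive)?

d1 (2 GB) → drive 1 (remaining 6 GB)
d2 (2 GB) → drive 1 (remaining 4 GB)
d3 (6 GB) → drive 2 (remaining 2 GB)
d4 (2 GB) → drive 1 (remaining 2 GB)
d5 (1 GB) → drive 1 (remaining 1 GB)
d6 (2 GB) → drive 2 (remaining 0 GB)
d7 (2 GB) → drive 3 (remaining 6 GB)
d8 (2 GB) → drive 3 (remaining 4 GB)
3 drives × 8 GB = 24 GB; used 19 GB; unused 5 GB.

5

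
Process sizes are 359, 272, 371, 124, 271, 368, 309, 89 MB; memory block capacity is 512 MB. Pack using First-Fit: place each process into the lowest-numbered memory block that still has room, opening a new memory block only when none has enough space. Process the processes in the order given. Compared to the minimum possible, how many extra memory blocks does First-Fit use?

First-Fit: [359,124] [272,89] [371] [271] [368] [309] → 6 memory blocks.
6 processes exceed 256 MB (half the capacity), and no two of those can share a memory block, so at least 6 memory blocks are needed.
So 6 is already optimal.

0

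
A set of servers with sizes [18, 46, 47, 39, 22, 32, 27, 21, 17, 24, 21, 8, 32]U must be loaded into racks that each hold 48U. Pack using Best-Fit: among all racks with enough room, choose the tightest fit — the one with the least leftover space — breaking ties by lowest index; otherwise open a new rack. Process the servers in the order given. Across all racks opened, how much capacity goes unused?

Put 18U in rack 1; 30U remain.
Put 46U in rack 2; 2U remain.
Put 47U in rack 3; 1U remain.
Put 39U in rack 4; 9U remain.
Put 22U in rack 1; 8U remain.
Put 32U in rack 5; 16U remain.
Put 27U in rack 6; 21U remain.
Put 21U in rack 6; 0U remain.
Put 17U in rack 7; 31U remain.
Put 24U in rack 7; 7U remain.
Put 21U in rack 8; 27U remain.
Put 8U in rack 1; 0U remain.
Put 32U in rack 9; 16U remain.
9 racks × 48U = 432U; used 354U; unused 78U.

78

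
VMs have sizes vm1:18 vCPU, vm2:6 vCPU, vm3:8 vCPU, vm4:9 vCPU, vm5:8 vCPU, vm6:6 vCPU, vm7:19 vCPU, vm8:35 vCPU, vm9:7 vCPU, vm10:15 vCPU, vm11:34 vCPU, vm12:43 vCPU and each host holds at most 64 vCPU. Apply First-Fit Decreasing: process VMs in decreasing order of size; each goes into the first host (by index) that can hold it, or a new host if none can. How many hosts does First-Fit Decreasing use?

4

Sorted descending: 43, 35, 34, 19, 18, 15, 9, 8, 8, 7, 6, 6.
host 1: place 43 vCPU, 21 vCPU left
host 2: place 35 vCPU, 29 vCPU left
host 3: place 34 vCPU, 30 vCPU left
host 1: place 19 vCPU, 2 vCPU left
host 2: place 18 vCPU, 11 vCPU left
host 3: place 15 vCPU, 15 vCPU left
host 2: place 9 vCPU, 2 vCPU left
host 3: place 8 vCPU, 7 vCPU left
host 4: place 8 vCPU, 56 vCPU left
host 3: place 7 vCPU, 0 vCPU left
host 4: place 6 vCPU, 50 vCPU left
host 4: place 6 vCPU, 44 vCPU left
Final hosts: [43,19] [35,18,9] [34,15,8,7] [8,6,6].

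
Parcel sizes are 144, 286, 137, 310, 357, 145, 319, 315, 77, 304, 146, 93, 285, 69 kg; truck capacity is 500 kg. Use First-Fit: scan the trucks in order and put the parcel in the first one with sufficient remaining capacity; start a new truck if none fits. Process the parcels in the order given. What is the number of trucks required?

truck 1: place 144 kg, 356 kg left
truck 1: place 286 kg, 70 kg left
truck 2: place 137 kg, 363 kg left
truck 2: place 310 kg, 53 kg left
truck 3: place 357 kg, 143 kg left
truck 4: place 145 kg, 355 kg left
truck 4: place 319 kg, 36 kg left
truck 5: place 315 kg, 185 kg left
truck 3: place 77 kg, 66 kg left
truck 6: place 304 kg, 196 kg left
truck 5: place 146 kg, 39 kg left
truck 6: place 93 kg, 103 kg left
truck 7: place 285 kg, 215 kg left
truck 1: place 69 kg, 1 kg left

7 trucks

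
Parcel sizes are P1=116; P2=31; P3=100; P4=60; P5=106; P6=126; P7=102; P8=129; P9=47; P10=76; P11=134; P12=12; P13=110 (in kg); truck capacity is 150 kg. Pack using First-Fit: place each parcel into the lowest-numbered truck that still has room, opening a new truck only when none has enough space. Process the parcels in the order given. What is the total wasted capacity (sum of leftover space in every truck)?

201

P1 (116 kg) → truck 1 (remaining 34 kg)
P2 (31 kg) → truck 1 (remaining 3 kg)
P3 (100 kg) → truck 2 (remaining 50 kg)
P4 (60 kg) → truck 3 (remaining 90 kg)
P5 (106 kg) → truck 4 (remaining 44 kg)
P6 (126 kg) → truck 5 (remaining 24 kg)
P7 (102 kg) → truck 6 (remaining 48 kg)
P8 (129 kg) → truck 7 (remaining 21 kg)
P9 (47 kg) → truck 2 (remaining 3 kg)
P10 (76 kg) → truck 3 (remaining 14 kg)
P11 (134 kg) → truck 8 (remaining 16 kg)
P12 (12 kg) → truck 3 (remaining 2 kg)
P13 (110 kg) → truck 9 (remaining 40 kg)
9 trucks × 150 kg = 1350 kg; used 1149 kg; unused 201 kg.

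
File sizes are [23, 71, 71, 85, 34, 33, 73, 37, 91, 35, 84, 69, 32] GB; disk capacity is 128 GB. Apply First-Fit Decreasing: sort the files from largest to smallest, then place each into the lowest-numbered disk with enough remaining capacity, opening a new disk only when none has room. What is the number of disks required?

7 disks

Sorted descending: 91, 85, 84, 73, 71, 71, 69, 37, 35, 34, 33, 32, 23.
Put 91 GB in disk 1; 37 GB remain.
Put 85 GB in disk 2; 43 GB remain.
Put 84 GB in disk 3; 44 GB remain.
Put 73 GB in disk 4; 55 GB remain.
Put 71 GB in disk 5; 57 GB remain.
Put 71 GB in disk 6; 57 GB remain.
Put 69 GB in disk 7; 59 GB remain.
Put 37 GB in disk 1; 0 GB remain.
Put 35 GB in disk 2; 8 GB remain.
Put 34 GB in disk 3; 10 GB remain.
Put 33 GB in disk 4; 22 GB remain.
Put 32 GB in disk 5; 25 GB remain.
Put 23 GB in disk 5; 2 GB remain.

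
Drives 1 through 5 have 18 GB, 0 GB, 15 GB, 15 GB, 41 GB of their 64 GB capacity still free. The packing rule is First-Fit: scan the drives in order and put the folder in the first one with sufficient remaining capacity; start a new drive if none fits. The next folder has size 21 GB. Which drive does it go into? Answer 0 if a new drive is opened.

Drives with room: drive 5 (41 GB).
The first with room is drive 5.

5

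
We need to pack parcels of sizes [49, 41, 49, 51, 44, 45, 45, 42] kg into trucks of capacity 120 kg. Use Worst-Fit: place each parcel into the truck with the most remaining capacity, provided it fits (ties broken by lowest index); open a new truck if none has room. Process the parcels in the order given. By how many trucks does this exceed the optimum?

0

Worst-Fit: [49,41] [49,51] [44,45] [45,42] → 4 trucks.
Total size 366 kg; any packing needs at least ⌈366/120⌉ = 4 trucks.
So 4 is already optimal.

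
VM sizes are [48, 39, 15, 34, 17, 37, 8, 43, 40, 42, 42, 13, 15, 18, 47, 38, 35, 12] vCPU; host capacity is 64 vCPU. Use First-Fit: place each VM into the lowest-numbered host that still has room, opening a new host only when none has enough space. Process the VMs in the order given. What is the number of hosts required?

11

Put 48 vCPU in host 1; 16 vCPU remain.
Put 39 vCPU in host 2; 25 vCPU remain.
Put 15 vCPU in host 1; 1 vCPU remain.
Put 34 vCPU in host 3; 30 vCPU remain.
Put 17 vCPU in host 2; 8 vCPU remain.
Put 37 vCPU in host 4; 27 vCPU remain.
Put 8 vCPU in host 2; 0 vCPU remain.
Put 43 vCPU in host 5; 21 vCPU remain.
Put 40 vCPU in host 6; 24 vCPU remain.
Put 42 vCPU in host 7; 22 vCPU remain.
Put 42 vCPU in host 8; 22 vCPU remain.
Put 13 vCPU in host 3; 17 vCPU remain.
Put 15 vCPU in host 3; 2 vCPU remain.
Put 18 vCPU in host 4; 9 vCPU remain.
Put 47 vCPU in host 9; 17 vCPU remain.
Put 38 vCPU in host 10; 26 vCPU remain.
Put 35 vCPU in host 11; 29 vCPU remain.
Put 12 vCPU in host 5; 9 vCPU remain.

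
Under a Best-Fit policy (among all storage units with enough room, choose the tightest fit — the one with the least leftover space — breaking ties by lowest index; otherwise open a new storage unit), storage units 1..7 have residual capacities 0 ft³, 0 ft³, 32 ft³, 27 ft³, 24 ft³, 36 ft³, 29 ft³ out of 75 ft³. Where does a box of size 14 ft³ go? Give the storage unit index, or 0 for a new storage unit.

Storage units with room: storage unit 3 (32 ft³), storage unit 4 (27 ft³), storage unit 5 (24 ft³), storage unit 6 (36 ft³), storage unit 7 (29 ft³).
Tightest fit is storage unit 5 with 24 ft³ free.

5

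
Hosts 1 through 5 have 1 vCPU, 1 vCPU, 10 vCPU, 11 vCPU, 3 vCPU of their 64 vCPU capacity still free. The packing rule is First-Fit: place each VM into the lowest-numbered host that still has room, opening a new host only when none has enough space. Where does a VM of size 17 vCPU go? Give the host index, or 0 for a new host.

No host has ≥ 17 vCPU free, so a new host is opened.

0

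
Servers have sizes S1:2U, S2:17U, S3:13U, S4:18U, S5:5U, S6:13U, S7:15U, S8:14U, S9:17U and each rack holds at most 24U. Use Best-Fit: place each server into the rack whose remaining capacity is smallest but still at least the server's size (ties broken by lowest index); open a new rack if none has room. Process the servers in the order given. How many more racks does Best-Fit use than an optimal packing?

Best-Fit: [2,17,5] [13] [18] [13] [15] [14] [17] → 7 racks.
7 servers exceed 12U (half the capacity), and no two of those can share a rack, so at least 7 racks are needed.
So 7 is already optimal.

0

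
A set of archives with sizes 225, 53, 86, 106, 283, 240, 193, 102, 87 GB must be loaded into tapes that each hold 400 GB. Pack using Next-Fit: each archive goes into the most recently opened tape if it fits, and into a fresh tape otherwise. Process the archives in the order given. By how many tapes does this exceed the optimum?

Next-Fit: [225,53,86] [106,283] [240] [193,102,87] → 4 tapes.
Total size 1375 GB; any packing needs at least ⌈1375/400⌉ = 4 tapes.
So 4 is already optimal.

0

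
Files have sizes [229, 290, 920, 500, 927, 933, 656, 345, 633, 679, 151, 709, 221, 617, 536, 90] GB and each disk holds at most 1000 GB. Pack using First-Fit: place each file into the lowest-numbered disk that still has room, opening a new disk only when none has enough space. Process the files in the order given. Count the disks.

Put 229 GB in disk 1; 771 GB remain.
Put 290 GB in disk 1; 481 GB remain.
Put 920 GB in disk 2; 80 GB remain.
Put 500 GB in disk 3; 500 GB remain.
Put 927 GB in disk 4; 73 GB remain.
Put 933 GB in disk 5; 67 GB remain.
Put 656 GB in disk 6; 344 GB remain.
Put 345 GB in disk 1; 136 GB remain.
Put 633 GB in disk 7; 367 GB remain.
Put 679 GB in disk 8; 321 GB remain.
Put 151 GB in disk 3; 349 GB remain.
Put 709 GB in disk 9; 291 GB remain.
Put 221 GB in disk 3; 128 GB remain.
Put 617 GB in disk 10; 383 GB remain.
Put 536 GB in disk 11; 464 GB remain.
Put 90 GB in disk 1; 46 GB remain.
Final disks: [229,290,345,90] [920] [500,151,221] [927] [933] [656] [633] [679] [709] [617] [536].

11 disks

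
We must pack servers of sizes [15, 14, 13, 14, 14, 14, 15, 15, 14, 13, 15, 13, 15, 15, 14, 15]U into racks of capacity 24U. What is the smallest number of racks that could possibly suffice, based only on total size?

10

Total size = 15 + 14 + 13 + 14 + 14 + 14 + 15 + 15 + 14 + 13 + 15 + 13 + 15 + 15 + 14 + 15 = 228U.
⌈228 / 24⌉ = 10.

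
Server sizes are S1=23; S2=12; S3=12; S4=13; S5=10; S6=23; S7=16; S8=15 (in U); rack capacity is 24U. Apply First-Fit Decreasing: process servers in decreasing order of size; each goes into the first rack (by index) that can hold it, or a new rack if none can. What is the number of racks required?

Sorted descending: 23, 23, 16, 15, 13, 12, 12, 10.
rack 1: place 23U, 1U left
rack 2: place 23U, 1U left
rack 3: place 16U, 8U left
rack 4: place 15U, 9U left
rack 5: place 13U, 11U left
rack 6: place 12U, 12U left
rack 6: place 12U, 0U left
rack 5: place 10U, 1U left
Final racks: [23] [23] [16] [15] [13,10] [12,12].

6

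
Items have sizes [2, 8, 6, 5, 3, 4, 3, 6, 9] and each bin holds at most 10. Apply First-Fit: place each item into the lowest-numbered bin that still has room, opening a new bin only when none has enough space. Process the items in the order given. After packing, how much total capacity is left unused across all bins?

bin 1: place 2, 8 left
bin 1: place 8, 0 left
bin 2: place 6, 4 left
bin 3: place 5, 5 left
bin 2: place 3, 1 left
bin 3: place 4, 1 left
bin 4: place 3, 7 left
bin 4: place 6, 1 left
bin 5: place 9, 1 left
5 bins × 10 = 50; used 46; unused 4.

4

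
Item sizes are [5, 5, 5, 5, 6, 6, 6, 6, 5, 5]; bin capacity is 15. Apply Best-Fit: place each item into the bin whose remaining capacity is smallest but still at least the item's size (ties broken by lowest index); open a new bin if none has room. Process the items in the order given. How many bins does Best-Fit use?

5 → bin 1 (remaining 10)
5 → bin 1 (remaining 5)
5 → bin 1 (remaining 0)
5 → bin 2 (remaining 10)
6 → bin 2 (remaining 4)
6 → bin 3 (remaining 9)
6 → bin 3 (remaining 3)
6 → bin 4 (remaining 9)
5 → bin 4 (remaining 4)
5 → bin 5 (remaining 10)

5 bins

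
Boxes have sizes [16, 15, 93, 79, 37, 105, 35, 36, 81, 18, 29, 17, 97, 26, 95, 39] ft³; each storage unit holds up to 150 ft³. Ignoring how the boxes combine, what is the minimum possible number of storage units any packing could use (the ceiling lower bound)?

Total size = 16 + 15 + 93 + 79 + 37 + 105 + 35 + 36 + 81 + 18 + 29 + 17 + 97 + 26 + 95 + 39 = 818 ft³.
⌈818 / 150⌉ = 6.

6 storage units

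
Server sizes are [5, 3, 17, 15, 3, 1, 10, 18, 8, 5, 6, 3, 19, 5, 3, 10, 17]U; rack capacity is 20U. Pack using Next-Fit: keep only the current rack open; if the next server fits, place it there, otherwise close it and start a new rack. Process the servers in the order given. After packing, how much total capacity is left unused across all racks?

Put 5U in rack 1; 15U remain.
Put 3U in rack 1; 12U remain.
Put 17U in rack 2; 3U remain.
Put 15U in rack 3; 5U remain.
Put 3U in rack 3; 2U remain.
Put 1U in rack 3; 1U remain.
Put 10U in rack 4; 10U remain.
Put 18U in rack 5; 2U remain.
Put 8U in rack 6; 12U remain.
Put 5U in rack 6; 7U remain.
Put 6U in rack 6; 1U remain.
Put 3U in rack 7; 17U remain.
Put 19U in rack 8; 1U remain.
Put 5U in rack 9; 15U remain.
Put 3U in rack 9; 12U remain.
Put 10U in rack 9; 2U remain.
Put 17U in rack 10; 3U remain.
10 racks × 20U = 200U; used 148U; unused 52U.

52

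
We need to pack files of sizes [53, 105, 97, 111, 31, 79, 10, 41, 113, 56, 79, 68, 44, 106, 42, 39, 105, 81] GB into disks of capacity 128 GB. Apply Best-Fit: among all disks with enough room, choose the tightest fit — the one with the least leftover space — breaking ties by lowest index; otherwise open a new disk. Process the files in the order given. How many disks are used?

Put 53 GB in disk 1; 75 GB remain.
Put 105 GB in disk 2; 23 GB remain.
Put 97 GB in disk 3; 31 GB remain.
Put 111 GB in disk 4; 17 GB remain.
Put 31 GB in disk 3; 0 GB remain.
Put 79 GB in disk 5; 49 GB remain.
Put 10 GB in disk 4; 7 GB remain.
Put 41 GB in disk 5; 8 GB remain.
Put 113 GB in disk 6; 15 GB remain.
Put 56 GB in disk 1; 19 GB remain.
Put 79 GB in disk 7; 49 GB remain.
Put 68 GB in disk 8; 60 GB remain.
Put 44 GB in disk 7; 5 GB remain.
Put 106 GB in disk 9; 22 GB remain.
Put 42 GB in disk 8; 18 GB remain.
Put 39 GB in disk 10; 89 GB remain.
Put 105 GB in disk 11; 23 GB remain.
Put 81 GB in disk 10; 8 GB remain.
Final disks: [53,56] [105] [97,31] [111,10] [79,41] [113] [79,44] [68,42] [106] [39,81] [105].

11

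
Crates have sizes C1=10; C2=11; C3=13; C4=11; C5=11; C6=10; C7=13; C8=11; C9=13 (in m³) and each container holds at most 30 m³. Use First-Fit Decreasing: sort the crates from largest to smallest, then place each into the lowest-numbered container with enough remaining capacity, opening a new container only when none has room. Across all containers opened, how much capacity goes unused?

Sorted descending: 13, 13, 13, 11, 11, 11, 11, 10, 10.
Put 13 m³ in container 1; 17 m³ remain.
Put 13 m³ in container 1; 4 m³ remain.
Put 13 m³ in container 2; 17 m³ remain.
Put 11 m³ in container 2; 6 m³ remain.
Put 11 m³ in container 3; 19 m³ remain.
Put 11 m³ in container 3; 8 m³ remain.
Put 11 m³ in container 4; 19 m³ remain.
Put 10 m³ in container 4; 9 m³ remain.
Put 10 m³ in container 5; 20 m³ remain.
5 containers × 30 m³ = 150 m³; used 103 m³; unused 47 m³.

47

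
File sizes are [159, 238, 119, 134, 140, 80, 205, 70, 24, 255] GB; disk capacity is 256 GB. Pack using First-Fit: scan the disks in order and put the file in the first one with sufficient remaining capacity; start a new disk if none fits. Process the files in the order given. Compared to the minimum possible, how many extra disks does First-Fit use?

0

First-Fit: [159,80] [238] [119,134] [140,70,24] [205] [255] → 6 disks.
Total size 1424 GB; any packing needs at least ⌈1424/256⌉ = 6 disks.
So 6 is already optimal.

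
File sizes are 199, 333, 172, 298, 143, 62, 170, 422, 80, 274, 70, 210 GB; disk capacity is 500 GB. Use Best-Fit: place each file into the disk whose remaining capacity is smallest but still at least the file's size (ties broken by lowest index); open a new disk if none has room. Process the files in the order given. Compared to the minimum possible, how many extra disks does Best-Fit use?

Best-Fit: [199,172,62] [333,143] [298,170] [422,70] [80,274] [210] → 6 disks.
Total size 2433 GB; any packing needs at least ⌈2433/500⌉ = 5 disks.
An optimal packing achieves that bound: [422,70] [333,143] [298,199] [274,210] [172,170,80,62] → 5 disks.
Excess: 6 − 5 = 1.

1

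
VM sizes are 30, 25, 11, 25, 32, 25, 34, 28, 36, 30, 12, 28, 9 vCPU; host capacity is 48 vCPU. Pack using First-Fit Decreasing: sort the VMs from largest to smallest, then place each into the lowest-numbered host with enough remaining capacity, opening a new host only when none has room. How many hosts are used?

Sorted descending: 36, 34, 32, 30, 30, 28, 28, 25, 25, 25, 12, 11, 9.
Put 36 vCPU in host 1; 12 vCPU remain.
Put 34 vCPU in host 2; 14 vCPU remain.
Put 32 vCPU in host 3; 16 vCPU remain.
Put 30 vCPU in host 4; 18 vCPU remain.
Put 30 vCPU in host 5; 18 vCPU remain.
Put 28 vCPU in host 6; 20 vCPU remain.
Put 28 vCPU in host 7; 20 vCPU remain.
Put 25 vCPU in host 8; 23 vCPU remain.
Put 25 vCPU in host 9; 23 vCPU remain.
Put 25 vCPU in host 10; 23 vCPU remain.
Put 12 vCPU in host 1; 0 vCPU remain.
Put 11 vCPU in host 2; 3 vCPU remain.
Put 9 vCPU in host 3; 7 vCPU remain.

10 hosts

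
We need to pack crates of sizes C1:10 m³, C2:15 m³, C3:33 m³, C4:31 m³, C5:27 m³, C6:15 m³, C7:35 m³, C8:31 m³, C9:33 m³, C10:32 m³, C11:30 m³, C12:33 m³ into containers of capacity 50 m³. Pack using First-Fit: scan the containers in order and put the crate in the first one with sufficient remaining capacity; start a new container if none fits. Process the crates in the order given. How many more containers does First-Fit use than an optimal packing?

First-Fit: [10,15,15] [33] [31] [27] [35] [31] [33] [32] [30] [33] → 10 containers.
9 crates exceed 25 m³ (half the capacity), and no two of those can share a container, so at least 9 containers are needed.
An optimal packing achieves that bound: [35,15] [33,15] [33,10] [33] [32] [31] [31] [30] [27] → 9 containers.
Excess: 10 − 9 = 1.

1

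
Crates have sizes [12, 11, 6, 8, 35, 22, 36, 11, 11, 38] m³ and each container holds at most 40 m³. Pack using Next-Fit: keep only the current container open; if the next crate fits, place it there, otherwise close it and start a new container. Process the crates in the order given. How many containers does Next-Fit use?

12 m³ → container 1 (remaining 28 m³)
11 m³ → container 1 (remaining 17 m³)
6 m³ → container 1 (remaining 11 m³)
8 m³ → container 1 (remaining 3 m³)
35 m³ → container 2 (remaining 5 m³)
22 m³ → container 3 (remaining 18 m³)
36 m³ → container 4 (remaining 4 m³)
11 m³ → container 5 (remaining 29 m³)
11 m³ → container 5 (remaining 18 m³)
38 m³ → container 6 (remaining 2 m³)
Final containers: [12,11,6,8] [35] [22] [36] [11,11] [38].

6 containers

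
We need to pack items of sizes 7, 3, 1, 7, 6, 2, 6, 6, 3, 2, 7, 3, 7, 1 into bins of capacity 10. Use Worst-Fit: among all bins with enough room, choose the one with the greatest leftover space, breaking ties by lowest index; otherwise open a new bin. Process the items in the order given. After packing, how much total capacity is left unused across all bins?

9

bin 1: place 7, 3 left
bin 1: place 3, 0 left
bin 2: place 1, 9 left
bin 2: place 7, 2 left
bin 3: place 6, 4 left
bin 3: place 2, 2 left
bin 4: place 6, 4 left
bin 5: place 6, 4 left
bin 4: place 3, 1 left
bin 5: place 2, 2 left
bin 6: place 7, 3 left
bin 6: place 3, 0 left
bin 7: place 7, 3 left
bin 7: place 1, 2 left
7 bins × 10 = 70; used 61; unused 9.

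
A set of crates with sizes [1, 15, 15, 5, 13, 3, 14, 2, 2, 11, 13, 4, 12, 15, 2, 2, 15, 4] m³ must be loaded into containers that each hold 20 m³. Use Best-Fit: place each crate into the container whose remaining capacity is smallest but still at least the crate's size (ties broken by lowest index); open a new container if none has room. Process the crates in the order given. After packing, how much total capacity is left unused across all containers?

32

1 m³ → container 1 (remaining 19 m³)
15 m³ → container 1 (remaining 4 m³)
15 m³ → container 2 (remaining 5 m³)
5 m³ → container 2 (remaining 0 m³)
13 m³ → container 3 (remaining 7 m³)
3 m³ → container 1 (remaining 1 m³)
14 m³ → container 4 (remaining 6 m³)
2 m³ → container 4 (remaining 4 m³)
2 m³ → container 4 (remaining 2 m³)
11 m³ → container 5 (remaining 9 m³)
13 m³ → container 6 (remaining 7 m³)
4 m³ → container 3 (remaining 3 m³)
12 m³ → container 7 (remaining 8 m³)
15 m³ → container 8 (remaining 5 m³)
2 m³ → container 4 (remaining 0 m³)
2 m³ → container 3 (remaining 1 m³)
15 m³ → container 9 (remaining 5 m³)
4 m³ → container 8 (remaining 1 m³)
9 containers × 20 m³ = 180 m³; used 148 m³; unused 32 m³.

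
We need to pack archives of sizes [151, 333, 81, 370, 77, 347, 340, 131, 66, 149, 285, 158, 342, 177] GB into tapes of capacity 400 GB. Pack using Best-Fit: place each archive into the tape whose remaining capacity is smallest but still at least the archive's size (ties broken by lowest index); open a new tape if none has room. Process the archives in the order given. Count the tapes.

151 GB → tape 1 (remaining 249 GB)
333 GB → tape 2 (remaining 67 GB)
81 GB → tape 1 (remaining 168 GB)
370 GB → tape 3 (remaining 30 GB)
77 GB → tape 1 (remaining 91 GB)
347 GB → tape 4 (remaining 53 GB)
340 GB → tape 5 (remaining 60 GB)
131 GB → tape 6 (remaining 269 GB)
66 GB → tape 2 (remaining 1 GB)
149 GB → tape 6 (remaining 120 GB)
285 GB → tape 7 (remaining 115 GB)
158 GB → tape 8 (remaining 242 GB)
342 GB → tape 9 (remaining 58 GB)
177 GB → tape 8 (remaining 65 GB)
Final tapes: [151,81,77] [333,66] [370] [347] [340] [131,149] [285] [158,177] [342].

9 tapes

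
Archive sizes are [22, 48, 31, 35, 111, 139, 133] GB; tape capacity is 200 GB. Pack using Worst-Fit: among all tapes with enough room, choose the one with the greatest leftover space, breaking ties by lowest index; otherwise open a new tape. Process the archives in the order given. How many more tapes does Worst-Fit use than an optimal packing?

1

Worst-Fit: [22,48,31,35] [111] [139] [133] → 4 tapes.
Total size 519 GB; any packing needs at least ⌈519/200⌉ = 3 tapes.
An optimal packing achieves that bound: [139,48] [133,35,31] [111,22] → 3 tapes.
Excess: 4 − 3 = 1.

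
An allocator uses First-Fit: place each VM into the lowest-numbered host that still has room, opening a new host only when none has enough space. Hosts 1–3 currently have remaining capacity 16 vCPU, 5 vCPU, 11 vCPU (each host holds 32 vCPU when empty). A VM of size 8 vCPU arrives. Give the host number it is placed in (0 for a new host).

1

Hosts with room: host 1 (16 vCPU), host 3 (11 vCPU).
The first with room is host 1.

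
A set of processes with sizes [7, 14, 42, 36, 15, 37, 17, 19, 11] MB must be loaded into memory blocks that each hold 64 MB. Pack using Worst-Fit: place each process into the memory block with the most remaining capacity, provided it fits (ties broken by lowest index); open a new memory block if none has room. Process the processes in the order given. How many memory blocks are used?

memory block 1: place 7 MB, 57 MB left
memory block 1: place 14 MB, 43 MB left
memory block 1: place 42 MB, 1 MB left
memory block 2: place 36 MB, 28 MB left
memory block 2: place 15 MB, 13 MB left
memory block 3: place 37 MB, 27 MB left
memory block 3: place 17 MB, 10 MB left
memory block 4: place 19 MB, 45 MB left
memory block 4: place 11 MB, 34 MB left

4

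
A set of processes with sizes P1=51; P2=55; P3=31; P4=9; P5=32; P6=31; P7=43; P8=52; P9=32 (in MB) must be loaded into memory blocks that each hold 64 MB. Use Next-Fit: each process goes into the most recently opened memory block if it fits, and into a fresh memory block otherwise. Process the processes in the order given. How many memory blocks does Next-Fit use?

7

Put P1 (51 MB) in memory block 1; 13 MB remain.
Put P2 (55 MB) in memory block 2; 9 MB remain.
Put P3 (31 MB) in memory block 3; 33 MB remain.
Put P4 (9 MB) in memory block 3; 24 MB remain.
Put P5 (32 MB) in memory block 4; 32 MB remain.
Put P6 (31 MB) in memory block 4; 1 MB remain.
Put P7 (43 MB) in memory block 5; 21 MB remain.
Put P8 (52 MB) in memory block 6; 12 MB remain.
Put P9 (32 MB) in memory block 7; 32 MB remain.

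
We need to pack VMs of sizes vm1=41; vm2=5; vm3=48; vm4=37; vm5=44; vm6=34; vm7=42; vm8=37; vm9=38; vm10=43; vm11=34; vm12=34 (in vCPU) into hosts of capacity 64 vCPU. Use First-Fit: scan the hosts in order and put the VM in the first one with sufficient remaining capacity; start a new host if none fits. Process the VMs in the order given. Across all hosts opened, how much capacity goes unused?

Put vm1 (41 vCPU) in host 1; 23 vCPU remain.
Put vm2 (5 vCPU) in host 1; 18 vCPU remain.
Put vm3 (48 vCPU) in host 2; 16 vCPU remain.
Put vm4 (37 vCPU) in host 3; 27 vCPU remain.
Put vm5 (44 vCPU) in host 4; 20 vCPU remain.
Put vm6 (34 vCPU) in host 5; 30 vCPU remain.
Put vm7 (42 vCPU) in host 6; 22 vCPU remain.
Put vm8 (37 vCPU) in host 7; 27 vCPU remain.
Put vm9 (38 vCPU) in host 8; 26 vCPU remain.
Put vm10 (43 vCPU) in host 9; 21 vCPU remain.
Put vm11 (34 vCPU) in host 10; 30 vCPU remain.
Put vm12 (34 vCPU) in host 11; 30 vCPU remain.
11 hosts × 64 vCPU = 704 vCPU; used 437 vCPU; unused 267 vCPU.

267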